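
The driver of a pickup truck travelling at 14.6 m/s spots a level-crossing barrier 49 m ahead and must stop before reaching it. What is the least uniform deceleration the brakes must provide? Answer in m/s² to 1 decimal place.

Required deceleration ≈ 2.2 m/s²

v² = 2a·d ⇒ a = v²/(2d) = 14.6000² / (2 × 49.000) = 213.160 / 98.000 = 2.1751 m/s².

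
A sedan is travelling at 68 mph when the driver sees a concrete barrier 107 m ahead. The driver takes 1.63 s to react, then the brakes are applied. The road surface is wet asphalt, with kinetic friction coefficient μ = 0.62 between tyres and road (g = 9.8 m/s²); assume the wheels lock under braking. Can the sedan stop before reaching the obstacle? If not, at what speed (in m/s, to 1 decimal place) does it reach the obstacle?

No — it strikes the obstacle at 15.0 m/s

68 mph × 0.44704 = 30.3987 m/s.
a = μg = 0.62 × 9.8 = 6.076 m/s².
Reaction distance = 30.3987 × 1.63 = 49.550 m.
Braking distance needed to stop: v²/(2a) = 924.081 / 12.152 = 76.044 m, so total needed = 49.550 + 76.044 = 125.594 m > 107 m — it cannot stop.
Distance remaining when braking begins: 107 − 49.550 = 57.450 m.
v² = v₀² − 2a·d = 924.081 − 2 × 6.076 × 57.450 = 225.949 m²/s².
v = √225.949 = 15.032 m/s.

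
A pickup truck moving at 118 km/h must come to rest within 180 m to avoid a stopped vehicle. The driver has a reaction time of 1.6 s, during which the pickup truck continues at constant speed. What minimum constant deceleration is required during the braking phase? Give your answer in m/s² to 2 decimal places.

Required deceleration ≈ 4.21 m/s²

118 km/h ÷ 3.6 = 32.7778 m/s.
Distance covered during reaction = 32.7778 × 1.6 = 52.444 m.
Distance available for braking: 180 − 52.444 = 127.556 m.
v² = 2a·d ⇒ a = v²/(2d) = 32.7778² / (2 × 127.556) = 1074.384 / 255.112 = 4.2114 m/s².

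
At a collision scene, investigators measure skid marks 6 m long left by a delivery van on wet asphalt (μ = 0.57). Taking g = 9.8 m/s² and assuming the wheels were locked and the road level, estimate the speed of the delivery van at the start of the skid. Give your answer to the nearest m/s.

Initial speed ≈ 8 m/s

Deceleration a = μg = 0.57 × 9.8 = 5.586 m/s².
v = √(2a·d) = √(2 × 5.586 × 6) = √67.032 = 8.1873 m/s.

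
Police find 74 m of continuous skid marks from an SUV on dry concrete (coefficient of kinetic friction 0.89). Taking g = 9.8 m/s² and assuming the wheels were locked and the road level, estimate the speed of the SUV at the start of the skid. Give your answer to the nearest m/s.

Deceleration a = μg = 0.89 × 9.8 = 8.722 m/s².
v = √(2a·d) = √(2 × 8.722 × 74) = √1290.856 = 35.9285 m/s.

Initial speed ≈ 36 m/s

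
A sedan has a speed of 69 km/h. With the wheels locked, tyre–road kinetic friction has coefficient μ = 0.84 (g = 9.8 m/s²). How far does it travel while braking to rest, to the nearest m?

Braking distance ≈ 22 m

69 km/h ÷ 3.6 = 19.1667 m/s.
a = μg = 0.84 × 9.8 = 8.232 m/s².
Braking distance = v²/(2a) = 19.1667² / (2 × 8.232) = 367.362 / 16.464 = 22.313 m.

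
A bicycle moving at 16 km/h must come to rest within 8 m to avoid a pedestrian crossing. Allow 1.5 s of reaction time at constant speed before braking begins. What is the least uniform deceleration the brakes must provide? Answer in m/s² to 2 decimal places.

16 km/h ÷ 3.6 = 4.4444 m/s.
Distance covered during reaction = 4.4444 × 1.5 = 6.667 m.
Distance available for braking: 8 − 6.667 = 1.333 m.
v² = 2a·d ⇒ a = v²/(2d) = 4.4444² / (2 × 1.333) = 19.753 / 2.666 = 7.4092 m/s².

Required deceleration ≈ 7.41 m/s²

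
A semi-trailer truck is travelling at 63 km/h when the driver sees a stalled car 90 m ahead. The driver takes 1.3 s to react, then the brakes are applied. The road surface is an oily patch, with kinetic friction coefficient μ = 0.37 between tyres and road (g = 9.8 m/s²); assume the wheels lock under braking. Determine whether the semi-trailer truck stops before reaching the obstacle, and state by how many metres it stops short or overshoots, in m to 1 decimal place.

Yes — it stops 25.0 m short of the obstacle

63 km/h ÷ 3.6 = 17.5000 m/s.
a = μg = 0.37 × 9.8 = 3.626 m/s².
Reaction distance = 17.5000 × 1.3 = 22.750 m.
Braking distance = v²/(2a) = 306.250 / 7.252 = 42.230 m.
Total stopping distance = 22.750 + 42.230 = 64.980 m, vs 90 m available — it stops with 90 − 64.980 = 25.020 m to spare.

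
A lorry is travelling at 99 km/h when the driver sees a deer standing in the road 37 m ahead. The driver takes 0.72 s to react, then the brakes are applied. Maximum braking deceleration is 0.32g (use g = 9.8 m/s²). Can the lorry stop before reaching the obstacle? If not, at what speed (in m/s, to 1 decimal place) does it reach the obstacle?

99 km/h ÷ 3.6 = 27.5000 m/s.
a = 0.32 × 9.8 = 3.136 m/s².
Reaction distance = 27.5000 × 0.72 = 19.800 m.
Braking distance needed to stop: v²/(2a) = 756.250 / 6.272 = 120.576 m, so total needed = 19.800 + 120.576 = 140.376 m > 37 m — it cannot stop.
Distance remaining when braking begins: 37 − 19.800 = 17.200 m.
v² = v₀² − 2a·d = 756.250 − 2 × 3.136 × 17.200 = 648.372 m²/s².
v = √648.372 = 25.463 m/s.

No — it strikes the obstacle at 25.5 m/s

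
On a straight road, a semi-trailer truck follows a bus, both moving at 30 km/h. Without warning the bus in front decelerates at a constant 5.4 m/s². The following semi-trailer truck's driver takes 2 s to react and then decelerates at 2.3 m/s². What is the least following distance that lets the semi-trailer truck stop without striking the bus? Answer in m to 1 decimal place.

30 km/h ÷ 3.6 = 8.3333 m/s.
Leader travels v²/(2a_L) = 69.444 / 10.800 = 6.430 m before stopping.
Follower covers v·t_r = 8.3333 × 2 = 16.667 m while reacting, then v²/(2a_F) = 69.444 / 4.600 = 15.097 m while braking, for a total of 16.667 + 15.097 = 31.764 m.
Since a_F ≤ a_L and the follower starts braking later, the follower is never slower than the leader, so the closest approach is when both have stopped.
Minimum gap = 31.764 − 6.430 = 25.334 m.

Minimum gap ≈ 25.3 m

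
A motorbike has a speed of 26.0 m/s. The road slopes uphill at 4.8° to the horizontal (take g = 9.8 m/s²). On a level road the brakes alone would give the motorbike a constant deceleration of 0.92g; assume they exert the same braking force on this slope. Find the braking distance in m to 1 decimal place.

Braking distance ≈ 34.4 m

a = 0.92 × 9.8 = 9.016 m/s².
Gravity along the uphill slope adds to the braking deceleration: a_eff = 9.016 + 9.8·sin 4.8° = 9.016 + 0.820 = 9.836 m/s².
Braking distance = v²/(2a) = 26.0000² / (2 × 9.836) = 676.000 / 19.672 = 34.364 m.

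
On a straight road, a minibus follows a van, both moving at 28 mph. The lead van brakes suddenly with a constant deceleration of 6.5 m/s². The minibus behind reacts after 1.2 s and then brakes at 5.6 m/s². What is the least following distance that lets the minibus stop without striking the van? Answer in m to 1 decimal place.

28 mph × 0.44704 = 12.5171 m/s.
Leader travels v²/(2a_L) = 156.678 / 13.000 = 12.052 m before stopping.
Follower covers v·t_r = 12.5171 × 1.2 = 15.021 m while reacting, then v²/(2a_F) = 156.678 / 11.200 = 13.989 m while braking, for a total of 15.021 + 13.989 = 29.010 m.
Since a_F ≤ a_L and the follower starts braking later, the follower is never slower than the leader, so the closest approach is when both have stopped.
Minimum gap = 29.010 − 12.052 = 16.958 m.

Minimum gap ≈ 17.0 m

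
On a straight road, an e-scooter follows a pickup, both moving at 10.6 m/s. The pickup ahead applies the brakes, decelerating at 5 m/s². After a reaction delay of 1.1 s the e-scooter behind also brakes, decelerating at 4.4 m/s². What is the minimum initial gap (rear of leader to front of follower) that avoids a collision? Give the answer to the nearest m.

Minimum gap ≈ 13 m

Leader travels v²/(2a_L) = 112.360 / 10.000 = 11.236 m before stopping.
Follower covers v·t_r = 10.6000 × 1.1 = 11.660 m while reacting, then v²/(2a_F) = 112.360 / 8.800 = 12.768 m while braking, for a total of 11.660 + 12.768 = 24.428 m.
Since a_F ≤ a_L and the follower starts braking later, the follower is never slower than the leader, so the closest approach is when both have stopped.
Minimum gap = 24.428 − 11.236 = 13.192 m.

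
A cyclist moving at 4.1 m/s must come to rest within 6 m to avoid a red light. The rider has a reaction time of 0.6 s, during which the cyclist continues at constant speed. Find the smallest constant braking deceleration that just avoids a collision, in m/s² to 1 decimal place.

Required deceleration ≈ 2.4 m/s²

Distance covered during reaction = 4.1000 × 0.6 = 2.460 m.
Distance available for braking: 6 − 2.460 = 3.540 m.
v² = 2a·d ⇒ a = v²/(2d) = 4.1000² / (2 × 3.540) = 16.810 / 7.080 = 2.3743 m/s².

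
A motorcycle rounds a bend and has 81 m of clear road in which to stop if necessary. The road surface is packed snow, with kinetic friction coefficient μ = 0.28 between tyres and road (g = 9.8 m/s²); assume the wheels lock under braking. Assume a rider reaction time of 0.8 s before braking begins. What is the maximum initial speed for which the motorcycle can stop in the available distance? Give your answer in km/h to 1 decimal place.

a = μg = 0.28 × 9.8 = 2.744 m/s².
Stopping distance: v·t_r + v²/(2a) = 81 with t_r = 0.8 s and a = 2.744 m/s².
So v² + 4.390 v − 444.53 = 0.
Positive root: v = −a·t_r + √((a·t_r)² + 2a·d) = −2.195 + √(4.818 + 444.53) = 19.0028 m/s.
19.0028 m/s × 3.6 = 68.410 km/h.

Maximum speed ≈ 68.4 km/h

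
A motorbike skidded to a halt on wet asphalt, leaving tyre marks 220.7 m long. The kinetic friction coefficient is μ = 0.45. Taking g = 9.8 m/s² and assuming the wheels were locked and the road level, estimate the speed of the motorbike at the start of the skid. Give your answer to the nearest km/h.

Deceleration a = μg = 0.45 × 9.8 = 4.410 m/s².
v = √(2a·d) = √(2 × 4.410 × 220.7) = √1946.574 = 44.1200 m/s.
= 44.1200 × 3.6 = 158.832 km/h.

Initial speed ≈ 159 km/h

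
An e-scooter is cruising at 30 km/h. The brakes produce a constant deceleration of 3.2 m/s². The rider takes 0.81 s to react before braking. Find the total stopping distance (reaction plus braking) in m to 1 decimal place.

Total stopping distance ≈ 17.6 m

30 km/h ÷ 3.6 = 8.3333 m/s.
Reaction distance = v·t_r = 8.3333 × 0.81 = 6.750 m.
Braking distance = v²/(2a) = 8.3333² / (2 × 3.200) = 69.444 / 6.400 = 10.851 m.
Total = 6.750 + 10.851 = 17.601 m.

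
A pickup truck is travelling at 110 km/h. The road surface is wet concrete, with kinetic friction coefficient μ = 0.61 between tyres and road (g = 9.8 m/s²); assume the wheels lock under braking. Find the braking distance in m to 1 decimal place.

Braking distance ≈ 78.1 m

110 km/h ÷ 3.6 = 30.5556 m/s.
a = μg = 0.61 × 9.8 = 5.978 m/s².
Braking distance = v²/(2a) = 30.5556² / (2 × 5.978) = 933.645 / 11.956 = 78.090 m.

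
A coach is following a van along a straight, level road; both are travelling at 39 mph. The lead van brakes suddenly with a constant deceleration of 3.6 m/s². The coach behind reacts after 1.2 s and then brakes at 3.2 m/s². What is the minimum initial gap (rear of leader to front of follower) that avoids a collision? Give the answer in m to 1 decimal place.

Minimum gap ≈ 26.2 m

39 mph × 0.44704 = 17.4346 m/s.
Leader travels v²/(2a_L) = 303.965 / 7.200 = 42.217 m before stopping.
Follower covers v·t_r = 17.4346 × 1.2 = 20.922 m while reacting, then v²/(2a_F) = 303.965 / 6.400 = 47.495 m while braking, for a total of 20.922 + 47.495 = 68.417 m.
Since a_F ≤ a_L and the follower starts braking later, the follower is never slower than the leader, so the closest approach is when both have stopped.
Minimum gap = 68.417 − 42.217 = 26.200 m.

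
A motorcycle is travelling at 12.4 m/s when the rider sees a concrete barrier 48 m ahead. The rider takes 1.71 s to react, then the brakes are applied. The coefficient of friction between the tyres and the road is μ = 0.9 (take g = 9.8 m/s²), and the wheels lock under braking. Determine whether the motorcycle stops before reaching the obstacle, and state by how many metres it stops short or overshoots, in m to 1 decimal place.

Yes — it stops 18.1 m short of the obstacle

a = μg = 0.9 × 9.8 = 8.820 m/s².
Reaction distance = 12.4000 × 1.71 = 21.204 m.
Braking distance = v²/(2a) = 153.760 / 17.640 = 8.717 m.
Total stopping distance = 21.204 + 8.717 = 29.921 m, vs 48 m available — it stops with 48 − 29.921 = 18.079 m to spare.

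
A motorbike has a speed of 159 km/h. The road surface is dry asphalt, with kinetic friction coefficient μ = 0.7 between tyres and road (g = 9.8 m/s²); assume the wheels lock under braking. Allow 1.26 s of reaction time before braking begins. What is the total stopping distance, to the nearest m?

Total stopping distance ≈ 198 m

159 km/h ÷ 3.6 = 44.1667 m/s.
a = μg = 0.7 × 9.8 = 6.860 m/s².
Reaction distance = v·t_r = 44.1667 × 1.26 = 55.650 m.
Braking distance = v²/(2a) = 44.1667² / (2 × 6.860) = 1950.697 / 13.720 = 142.179 m.
Total = 55.650 + 142.179 = 197.829 m.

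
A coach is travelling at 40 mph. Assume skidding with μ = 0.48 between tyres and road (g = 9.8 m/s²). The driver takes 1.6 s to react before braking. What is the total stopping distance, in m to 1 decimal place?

40 mph × 0.44704 = 17.8816 m/s.
a = μg = 0.48 × 9.8 = 4.704 m/s².
Reaction distance = v·t_r = 17.8816 × 1.6 = 28.611 m.
Braking distance = v²/(2a) = 17.8816² / (2 × 4.704) = 319.752 / 9.408 = 33.987 m.
Total = 28.611 + 33.987 = 62.598 m.

Total stopping distance ≈ 62.6 m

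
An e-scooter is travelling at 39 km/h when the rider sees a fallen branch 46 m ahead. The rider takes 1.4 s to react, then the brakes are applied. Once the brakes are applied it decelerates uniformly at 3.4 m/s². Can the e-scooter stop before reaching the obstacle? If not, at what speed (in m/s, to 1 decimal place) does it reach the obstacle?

39 km/h ÷ 3.6 = 10.8333 m/s.
Reaction distance = 10.8333 × 1.4 = 15.167 m.
Braking distance = v²/(2a) = 117.360 / 6.800 = 17.259 m.
Total stopping distance = 15.167 + 17.259 = 32.426 m, vs 46 m available — it stops with 46 − 32.426 = 13.574 m to spare.

Yes — it stops about 13.6 m short of the obstacle, so it never reaches it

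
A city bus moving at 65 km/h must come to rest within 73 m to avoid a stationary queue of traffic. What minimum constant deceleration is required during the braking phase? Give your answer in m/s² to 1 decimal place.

Required deceleration ≈ 2.2 m/s²

65 km/h ÷ 3.6 = 18.0556 m/s.
v² = 2a·d ⇒ a = v²/(2d) = 18.0556² / (2 × 73.000) = 326.005 / 146.000 = 2.2329 m/s².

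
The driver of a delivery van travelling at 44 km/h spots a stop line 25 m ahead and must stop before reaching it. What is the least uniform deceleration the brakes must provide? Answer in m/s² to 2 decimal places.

Required deceleration ≈ 2.99 m/s²

44 km/h ÷ 3.6 = 12.2222 m/s.
v² = 2a·d ⇒ a = v²/(2d) = 12.2222² / (2 × 25.000) = 149.382 / 50.000 = 2.9876 m/s².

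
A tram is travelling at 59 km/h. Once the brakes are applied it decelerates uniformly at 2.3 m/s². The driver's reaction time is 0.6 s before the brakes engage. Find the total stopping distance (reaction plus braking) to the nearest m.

59 km/h ÷ 3.6 = 16.3889 m/s.
Reaction distance = v·t_r = 16.3889 × 0.6 = 9.833 m.
Braking distance = v²/(2a) = 16.3889² / (2 × 2.300) = 268.596 / 4.600 = 58.390 m.
Total = 9.833 + 58.390 = 68.223 m.

Total stopping distance ≈ 68 m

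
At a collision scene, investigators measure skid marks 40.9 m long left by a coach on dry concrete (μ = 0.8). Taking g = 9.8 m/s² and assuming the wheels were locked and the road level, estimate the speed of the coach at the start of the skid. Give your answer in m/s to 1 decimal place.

Deceleration a = μg = 0.8 × 9.8 = 7.840 m/s².
v = √(2a·d) = √(2 × 7.840 × 40.9) = √641.312 = 25.3241 m/s.

Initial speed ≈ 25.3 m/s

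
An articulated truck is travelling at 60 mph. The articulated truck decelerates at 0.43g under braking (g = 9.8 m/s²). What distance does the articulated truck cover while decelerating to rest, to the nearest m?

60 mph × 0.44704 = 26.8224 m/s.
a = 0.43 × 9.8 = 4.214 m/s².
Braking distance = v²/(2a) = 26.8224² / (2 × 4.214) = 719.441 / 8.428 = 85.363 m.

Braking distance ≈ 85 m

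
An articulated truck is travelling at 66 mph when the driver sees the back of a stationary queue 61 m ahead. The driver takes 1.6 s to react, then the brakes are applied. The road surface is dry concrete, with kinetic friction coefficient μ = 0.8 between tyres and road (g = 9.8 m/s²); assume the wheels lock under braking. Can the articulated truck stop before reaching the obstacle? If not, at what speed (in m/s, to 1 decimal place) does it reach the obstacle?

66 mph × 0.44704 = 29.5046 m/s.
a = μg = 0.8 × 9.8 = 7.840 m/s².
Reaction distance = 29.5046 × 1.6 = 47.207 m.
Braking distance needed to stop: v²/(2a) = 870.521 / 15.680 = 55.518 m, so total needed = 47.207 + 55.518 = 102.725 m > 61 m — it cannot stop.
Distance remaining when braking begins: 61 − 47.207 = 13.793 m.
v² = v₀² − 2a·d = 870.521 − 2 × 7.840 × 13.793 = 654.247 m²/s².
v = √654.247 = 25.578 m/s.

No — it strikes the obstacle at 25.6 m/s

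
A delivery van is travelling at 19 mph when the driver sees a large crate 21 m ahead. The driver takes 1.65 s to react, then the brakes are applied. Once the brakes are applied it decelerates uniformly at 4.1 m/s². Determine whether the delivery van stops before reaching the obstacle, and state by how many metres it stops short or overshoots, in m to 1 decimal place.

No — it overshoots by 1.8 m

19 mph × 0.44704 = 8.4938 m/s.
Reaction distance = 8.4938 × 1.65 = 14.015 m.
Braking distance = v²/(2a) = 72.145 / 8.200 = 8.798 m.
Total stopping distance = 14.015 + 8.798 = 22.813 m, vs 21 m available — it cannot stop in time and overshoots by 22.813 − 21 = 1.813 m.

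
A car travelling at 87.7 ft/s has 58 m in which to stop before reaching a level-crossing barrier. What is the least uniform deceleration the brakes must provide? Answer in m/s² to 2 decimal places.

87.7 ft/s × 0.3048 = 26.7310 m/s.
v² = 2a·d ⇒ a = v²/(2d) = 26.7310² / (2 × 58.000) = 714.546 / 116.000 = 6.1599 m/s².

Required deceleration ≈ 6.16 m/s²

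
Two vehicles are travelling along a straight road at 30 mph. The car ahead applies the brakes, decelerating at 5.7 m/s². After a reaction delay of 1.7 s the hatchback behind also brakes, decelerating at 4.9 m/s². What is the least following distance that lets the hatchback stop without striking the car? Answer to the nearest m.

Minimum gap ≈ 25 m

30 mph × 0.44704 = 13.4112 m/s.
Leader travels v²/(2a_L) = 179.860 / 11.400 = 15.777 m before stopping.
Follower covers v·t_r = 13.4112 × 1.7 = 22.799 m while reacting, then v²/(2a_F) = 179.860 / 9.800 = 18.353 m while braking, for a total of 22.799 + 18.353 = 41.152 m.
Since a_F ≤ a_L and the follower starts braking later, the follower is never slower than the leader, so the closest approach is when both have stopped.
Minimum gap = 41.152 − 15.777 = 25.375 m.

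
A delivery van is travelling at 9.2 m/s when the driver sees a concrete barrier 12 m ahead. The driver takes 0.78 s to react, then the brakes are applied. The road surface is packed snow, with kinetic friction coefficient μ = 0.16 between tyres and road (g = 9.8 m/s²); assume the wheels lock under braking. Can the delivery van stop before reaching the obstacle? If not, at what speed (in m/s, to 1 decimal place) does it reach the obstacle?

a = μg = 0.16 × 9.8 = 1.568 m/s².
Reaction distance = 9.2000 × 0.78 = 7.176 m.
Braking distance needed to stop: v²/(2a) = 84.640 / 3.136 = 26.990 m, so total needed = 7.176 + 26.990 = 34.166 m > 12 m — it cannot stop.
Distance remaining when braking begins: 12 − 7.176 = 4.824 m.
v² = v₀² − 2a·d = 84.640 − 2 × 1.568 × 4.824 = 69.512 m²/s².
v = √69.512 = 8.337 m/s.

No — it strikes the obstacle at 8.3 m/s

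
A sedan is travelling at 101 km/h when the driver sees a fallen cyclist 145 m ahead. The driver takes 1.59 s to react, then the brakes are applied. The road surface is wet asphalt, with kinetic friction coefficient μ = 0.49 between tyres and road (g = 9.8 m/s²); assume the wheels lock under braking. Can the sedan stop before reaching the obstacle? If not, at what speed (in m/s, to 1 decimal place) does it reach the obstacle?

101 km/h ÷ 3.6 = 28.0556 m/s.
a = μg = 0.49 × 9.8 = 4.802 m/s².
Reaction distance = 28.0556 × 1.59 = 44.608 m.
Braking distance = v²/(2a) = 787.117 / 9.604 = 81.957 m.
Total stopping distance = 44.608 + 81.957 = 126.565 m, vs 145 m available — it stops with 145 − 126.565 = 18.435 m to spare.

Yes — it stops about 18.4 m short of the obstacle, so it never reaches it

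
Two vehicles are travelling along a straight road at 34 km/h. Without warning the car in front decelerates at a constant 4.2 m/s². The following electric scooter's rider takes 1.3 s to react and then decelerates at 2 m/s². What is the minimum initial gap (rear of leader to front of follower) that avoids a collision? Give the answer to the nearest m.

34 km/h ÷ 3.6 = 9.4444 m/s.
Leader travels v²/(2a_L) = 89.197 / 8.400 = 10.619 m before stopping.
Follower covers v·t_r = 9.4444 × 1.3 = 12.278 m while reacting, then v²/(2a_F) = 89.197 / 4.000 = 22.299 m while braking, for a total of 12.278 + 22.299 = 34.577 m.
Since a_F ≤ a_L and the follower starts braking later, the follower is never slower than the leader, so the closest approach is when both have stopped.
Minimum gap = 34.577 − 10.619 = 23.958 m.

Minimum gap ≈ 24 m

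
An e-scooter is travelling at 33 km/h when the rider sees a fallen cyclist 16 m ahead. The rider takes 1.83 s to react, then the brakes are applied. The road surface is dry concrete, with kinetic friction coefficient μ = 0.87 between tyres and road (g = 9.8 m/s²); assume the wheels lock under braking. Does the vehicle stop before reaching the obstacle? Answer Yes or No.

33 km/h ÷ 3.6 = 9.1667 m/s.
a = μg = 0.87 × 9.8 = 8.526 m/s².
Reaction distance = 9.1667 × 1.83 = 16.775 m.
Braking distance = v²/(2a) = 84.028 / 17.052 = 4.928 m.
Total stopping distance = 16.775 + 4.928 = 21.703 m, vs 16 m available — it cannot stop in time and overshoots by 21.703 − 16 = 5.703 m.

No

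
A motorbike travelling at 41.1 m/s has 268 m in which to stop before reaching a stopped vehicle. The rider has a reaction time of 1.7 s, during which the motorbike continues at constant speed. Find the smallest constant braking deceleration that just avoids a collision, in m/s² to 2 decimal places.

Required deceleration ≈ 4.26 m/s²

Distance covered during reaction = 41.1000 × 1.7 = 69.870 m.
Distance available for braking: 268 − 69.870 = 198.130 m.
v² = 2a·d ⇒ a = v²/(2d) = 41.1000² / (2 × 198.130) = 1689.210 / 396.260 = 4.2629 m/s².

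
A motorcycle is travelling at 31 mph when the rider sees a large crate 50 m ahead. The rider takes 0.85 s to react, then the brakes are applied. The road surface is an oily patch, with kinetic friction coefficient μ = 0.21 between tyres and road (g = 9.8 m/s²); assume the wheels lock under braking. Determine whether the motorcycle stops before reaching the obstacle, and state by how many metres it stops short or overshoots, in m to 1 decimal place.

31 mph × 0.44704 = 13.8582 m/s.
a = μg = 0.21 × 9.8 = 2.058 m/s².
Reaction distance = 13.8582 × 0.85 = 11.779 m.
Braking distance = v²/(2a) = 192.050 / 4.116 = 46.659 m.
Total stopping distance = 11.779 + 46.659 = 58.438 m, vs 50 m available — it cannot stop in time and overshoots by 58.438 − 50 = 8.438 m.

No — it overshoots by 8.4 m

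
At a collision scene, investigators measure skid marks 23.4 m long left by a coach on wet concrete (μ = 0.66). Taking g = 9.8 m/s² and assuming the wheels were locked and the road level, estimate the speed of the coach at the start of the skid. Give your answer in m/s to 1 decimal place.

Deceleration a = μg = 0.66 × 9.8 = 6.468 m/s².
v = √(2a·d) = √(2 × 6.468 × 23.4) = √302.702 = 17.3983 m/s.

Initial speed ≈ 17.4 m/s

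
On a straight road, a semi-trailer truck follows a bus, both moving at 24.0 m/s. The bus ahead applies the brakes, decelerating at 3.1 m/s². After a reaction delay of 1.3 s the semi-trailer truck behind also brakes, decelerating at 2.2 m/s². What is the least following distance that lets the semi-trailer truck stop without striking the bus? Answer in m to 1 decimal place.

Leader travels v²/(2a_L) = 576.000 / 6.200 = 92.903 m before stopping.
Follower covers v·t_r = 24.0000 × 1.3 = 31.200 m while reacting, then v²/(2a_F) = 576.000 / 4.400 = 130.909 m while braking, for a total of 31.200 + 130.909 = 162.109 m.
Since a_F ≤ a_L and the follower starts braking later, the follower is never slower than the leader, so the closest approach is when both have stopped.
Minimum gap = 162.109 − 92.903 = 69.206 m.

Minimum gap ≈ 69.2 m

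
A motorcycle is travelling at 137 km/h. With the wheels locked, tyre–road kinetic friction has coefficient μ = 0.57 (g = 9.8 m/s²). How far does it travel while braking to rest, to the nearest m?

Braking distance ≈ 130 m

137 km/h ÷ 3.6 = 38.0556 m/s.
a = μg = 0.57 × 9.8 = 5.586 m/s².
Braking distance = v²/(2a) = 38.0556² / (2 × 5.586) = 1448.229 / 11.172 = 129.630 m.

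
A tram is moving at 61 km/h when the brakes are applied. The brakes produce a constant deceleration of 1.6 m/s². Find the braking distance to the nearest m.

Braking distance ≈ 90 m

61 km/h ÷ 3.6 = 16.9444 m/s.
Braking distance = v²/(2a) = 16.9444² / (2 × 1.600) = 287.113 / 3.200 = 89.723 m.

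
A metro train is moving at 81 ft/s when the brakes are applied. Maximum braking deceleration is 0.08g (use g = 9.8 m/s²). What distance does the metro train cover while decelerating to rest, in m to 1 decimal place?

81 ft/s × 0.3048 = 24.6888 m/s.
a = 0.08 × 9.8 = 0.784 m/s².
Braking distance = v²/(2a) = 24.6888² / (2 × 0.784) = 609.537 / 1.568 = 388.735 m.

Braking distance ≈ 388.7 m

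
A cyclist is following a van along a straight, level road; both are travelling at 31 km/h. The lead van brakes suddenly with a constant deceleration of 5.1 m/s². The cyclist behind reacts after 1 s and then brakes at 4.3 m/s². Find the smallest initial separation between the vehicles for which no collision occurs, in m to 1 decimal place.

31 km/h ÷ 3.6 = 8.6111 m/s.
Leader travels v²/(2a_L) = 74.151 / 10.200 = 7.270 m before stopping.
Follower covers v·t_r = 8.6111 × 1 = 8.611 m while reacting, then v²/(2a_F) = 74.151 / 8.600 = 8.622 m while braking, for a total of 8.611 + 8.622 = 17.233 m.
Since a_F ≤ a_L and the follower starts braking later, the follower is never slower than the leader, so the closest approach is when both have stopped.
Minimum gap = 17.233 − 7.270 = 9.963 m.

Minimum gap ≈ 10.0 m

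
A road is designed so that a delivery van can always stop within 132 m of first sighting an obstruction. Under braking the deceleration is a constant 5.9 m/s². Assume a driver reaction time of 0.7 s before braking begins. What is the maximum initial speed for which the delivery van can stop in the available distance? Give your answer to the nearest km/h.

Maximum speed ≈ 128 km/h

Stopping distance: v·t_r + v²/(2a) = 132 with t_r = 0.7 s and a = 5.900 m/s².
So v² + 8.260 v − 1557.60 = 0.
Positive root: v = −a·t_r + √((a·t_r)² + 2a·d) = −4.130 + √(17.057 + 1557.60) = 35.5519 m/s.
35.5519 m/s × 3.6 = 127.987 km/h.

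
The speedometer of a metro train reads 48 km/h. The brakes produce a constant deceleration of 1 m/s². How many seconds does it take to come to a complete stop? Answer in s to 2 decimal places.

Braking time ≈ 13.33 s

48 km/h ÷ 3.6 = 13.3333 m/s.
Braking time = v/a = 13.3333 / 1.000 = 13.333 s.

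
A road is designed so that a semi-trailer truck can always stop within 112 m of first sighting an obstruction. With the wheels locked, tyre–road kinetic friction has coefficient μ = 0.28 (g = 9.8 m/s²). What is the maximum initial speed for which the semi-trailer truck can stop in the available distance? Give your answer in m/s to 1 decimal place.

a = μg = 0.28 × 9.8 = 2.744 m/s².
v²/(2a) = d ⇒ v = √(2 × 2.744 × 112) = √614.66 = 24.7923 m/s.

Maximum speed ≈ 24.8 m/s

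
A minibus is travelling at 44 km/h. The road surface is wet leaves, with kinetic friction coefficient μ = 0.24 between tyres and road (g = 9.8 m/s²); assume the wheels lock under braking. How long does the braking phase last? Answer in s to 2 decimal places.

Braking time ≈ 5.20 s

44 km/h ÷ 3.6 = 12.2222 m/s.
a = μg = 0.24 × 9.8 = 2.352 m/s².
Braking time = v/a = 12.2222 / 2.352 = 5.197 s.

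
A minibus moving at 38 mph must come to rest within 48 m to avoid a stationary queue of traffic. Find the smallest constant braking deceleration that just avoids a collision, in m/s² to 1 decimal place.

Required deceleration ≈ 3.0 m/s²

38 mph × 0.44704 = 16.9875 m/s.
v² = 2a·d ⇒ a = v²/(2d) = 16.9875² / (2 × 48.000) = 288.575 / 96.000 = 3.0060 m/s².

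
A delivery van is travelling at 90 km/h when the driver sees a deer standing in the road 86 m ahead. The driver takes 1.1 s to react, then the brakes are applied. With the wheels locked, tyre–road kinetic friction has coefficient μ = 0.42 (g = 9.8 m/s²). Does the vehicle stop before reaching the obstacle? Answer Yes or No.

90 km/h ÷ 3.6 = 25.0000 m/s.
a = μg = 0.42 × 9.8 = 4.116 m/s².
Reaction distance = 25.0000 × 1.1 = 27.500 m.
Braking distance = v²/(2a) = 625.000 / 8.232 = 75.923 m.
Total stopping distance = 27.500 + 75.923 = 103.423 m, vs 86 m available — it cannot stop in time and overshoots by 103.423 − 86 = 17.423 m.

No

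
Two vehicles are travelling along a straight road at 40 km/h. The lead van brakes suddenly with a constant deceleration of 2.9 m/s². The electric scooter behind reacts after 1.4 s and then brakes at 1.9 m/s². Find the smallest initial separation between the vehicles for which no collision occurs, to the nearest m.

40 km/h ÷ 3.6 = 11.1111 m/s.
Leader travels v²/(2a_L) = 123.457 / 5.800 = 21.286 m before stopping.
Follower covers v·t_r = 11.1111 × 1.4 = 15.556 m while reacting, then v²/(2a_F) = 123.457 / 3.800 = 32.489 m while braking, for a total of 15.556 + 32.489 = 48.045 m.
Since a_F ≤ a_L and the follower starts braking later, the follower is never slower than the leader, so the closest approach is when both have stopped.
Minimum gap = 48.045 − 21.286 = 26.759 m.

Minimum gap ≈ 27 m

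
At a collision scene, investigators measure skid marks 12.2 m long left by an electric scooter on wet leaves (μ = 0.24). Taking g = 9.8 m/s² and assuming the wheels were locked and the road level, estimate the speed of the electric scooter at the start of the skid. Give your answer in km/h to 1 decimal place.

Deceleration a = μg = 0.24 × 9.8 = 2.352 m/s².
v = √(2a·d) = √(2 × 2.352 × 12.2) = √57.389 = 7.5756 m/s.
= 7.5756 × 3.6 = 27.272 km/h.

Initial speed ≈ 27.3 km/h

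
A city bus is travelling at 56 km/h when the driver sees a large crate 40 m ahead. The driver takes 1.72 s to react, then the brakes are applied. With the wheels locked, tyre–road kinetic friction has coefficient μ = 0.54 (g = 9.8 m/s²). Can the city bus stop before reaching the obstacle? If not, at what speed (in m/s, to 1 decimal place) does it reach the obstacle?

No — it strikes the obstacle at 10.1 m/s

56 km/h ÷ 3.6 = 15.5556 m/s.
a = μg = 0.54 × 9.8 = 5.292 m/s².
Reaction distance = 15.5556 × 1.72 = 26.756 m.
Braking distance needed to stop: v²/(2a) = 241.977 / 10.584 = 22.863 m, so total needed = 26.756 + 22.863 = 49.619 m > 40 m — it cannot stop.
Distance remaining when braking begins: 40 − 26.756 = 13.244 m.
v² = v₀² − 2a·d = 241.977 − 2 × 5.292 × 13.244 = 101.803 m²/s².
v = √101.803 = 10.090 m/s.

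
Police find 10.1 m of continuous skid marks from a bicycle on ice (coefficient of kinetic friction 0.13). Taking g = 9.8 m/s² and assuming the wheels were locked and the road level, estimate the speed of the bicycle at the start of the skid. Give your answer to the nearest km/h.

Initial speed ≈ 18 km/h

Deceleration a = μg = 0.13 × 9.8 = 1.274 m/s².
v = √(2a·d) = √(2 × 1.274 × 10.1) = √25.735 = 5.0730 m/s.
= 5.0730 × 3.6 = 18.263 km/h.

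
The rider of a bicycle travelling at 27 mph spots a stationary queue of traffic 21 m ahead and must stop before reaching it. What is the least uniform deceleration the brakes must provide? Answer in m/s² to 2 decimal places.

27 mph × 0.44704 = 12.0701 m/s.
v² = 2a·d ⇒ a = v²/(2d) = 12.0701² / (2 × 21.000) = 145.687 / 42.000 = 3.4687 m/s².

Required deceleration ≈ 3.47 m/s²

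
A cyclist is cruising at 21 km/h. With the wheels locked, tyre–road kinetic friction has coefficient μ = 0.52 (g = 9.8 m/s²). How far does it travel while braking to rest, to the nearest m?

21 km/h ÷ 3.6 = 5.8333 m/s.
a = μg = 0.52 × 9.8 = 5.096 m/s².
Braking distance = v²/(2a) = 5.8333² / (2 × 5.096) = 34.027 / 10.192 = 3.339 m.

Braking distance ≈ 3 m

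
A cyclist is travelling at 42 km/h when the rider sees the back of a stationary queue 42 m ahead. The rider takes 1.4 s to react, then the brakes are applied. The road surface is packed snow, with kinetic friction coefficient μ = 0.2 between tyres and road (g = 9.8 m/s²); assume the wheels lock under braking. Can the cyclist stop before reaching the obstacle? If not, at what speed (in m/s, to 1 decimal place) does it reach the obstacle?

42 km/h ÷ 3.6 = 11.6667 m/s.
a = μg = 0.2 × 9.8 = 1.960 m/s².
Reaction distance = 11.6667 × 1.4 = 16.333 m.
Braking distance needed to stop: v²/(2a) = 136.112 / 3.920 = 34.722 m, so total needed = 16.333 + 34.722 = 51.055 m > 42 m — it cannot stop.
Distance remaining when braking begins: 42 − 16.333 = 25.667 m.
v² = v₀² − 2a·d = 136.112 − 2 × 1.960 × 25.667 = 35.497 m²/s².
v = √35.497 = 5.958 m/s.

No — it strikes the obstacle at 6.0 m/s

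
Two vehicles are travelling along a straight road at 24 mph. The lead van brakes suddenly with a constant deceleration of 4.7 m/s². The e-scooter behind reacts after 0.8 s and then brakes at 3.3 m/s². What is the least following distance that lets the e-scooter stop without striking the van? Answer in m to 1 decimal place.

24 mph × 0.44704 = 10.7290 m/s.
Leader travels v²/(2a_L) = 115.111 / 9.400 = 12.246 m before stopping.
Follower covers v·t_r = 10.7290 × 0.8 = 8.583 m while reacting, then v²/(2a_F) = 115.111 / 6.600 = 17.441 m while braking, for a total of 8.583 + 17.441 = 26.024 m.
Since a_F ≤ a_L and the follower starts braking later, the follower is never slower than the leader, so the closest approach is when both have stopped.
Minimum gap = 26.024 − 12.246 = 13.778 m.

Minimum gap ≈ 13.8 m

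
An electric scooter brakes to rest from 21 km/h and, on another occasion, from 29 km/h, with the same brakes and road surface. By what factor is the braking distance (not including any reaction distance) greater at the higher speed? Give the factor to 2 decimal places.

Factor ≈ 1.91

Braking distance d = v²/(2a), so with a fixed, d ∝ v².
Factor = (29/21)² = 1.3810² = 1.9072.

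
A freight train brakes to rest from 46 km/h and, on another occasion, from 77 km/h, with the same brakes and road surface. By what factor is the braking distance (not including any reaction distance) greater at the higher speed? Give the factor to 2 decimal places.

Factor ≈ 2.80

Braking distance d = v²/(2a), so with a fixed, d ∝ v².
Factor = (77/46)² = 1.6739² = 2.8019.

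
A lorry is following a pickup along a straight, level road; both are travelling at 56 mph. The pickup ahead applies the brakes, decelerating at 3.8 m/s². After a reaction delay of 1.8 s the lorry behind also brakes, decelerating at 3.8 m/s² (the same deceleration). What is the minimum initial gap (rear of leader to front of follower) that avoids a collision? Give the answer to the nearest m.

56 mph × 0.44704 = 25.0342 m/s.
Leader travels v²/(2a_L) = 626.711 / 7.600 = 82.462 m before stopping.
Follower covers v·t_r = 25.0342 × 1.8 = 45.062 m while reacting, then v²/(2a_F) = 626.711 / 7.600 = 82.462 m while braking, for a total of 45.062 + 82.462 = 127.524 m.
Since a_F ≤ a_L and the follower starts braking later, the follower is never slower than the leader, so the closest approach is when both have stopped.
Minimum gap = 127.524 − 82.462 = 45.062 m.

Minimum gap ≈ 45 m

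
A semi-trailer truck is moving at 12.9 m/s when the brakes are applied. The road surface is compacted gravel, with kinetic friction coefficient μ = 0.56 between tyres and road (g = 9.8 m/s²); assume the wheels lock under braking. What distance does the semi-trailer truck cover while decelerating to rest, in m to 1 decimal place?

a = μg = 0.56 × 9.8 = 5.488 m/s².
Braking distance = v²/(2a) = 12.9000² / (2 × 5.488) = 166.410 / 10.976 = 15.161 m.

Braking distance ≈ 15.2 m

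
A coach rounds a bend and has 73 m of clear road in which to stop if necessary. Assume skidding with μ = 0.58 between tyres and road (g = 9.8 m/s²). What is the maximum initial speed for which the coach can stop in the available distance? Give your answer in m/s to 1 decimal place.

a = μg = 0.58 × 9.8 = 5.684 m/s².
v²/(2a) = d ⇒ v = √(2 × 5.684 × 73) = √829.86 = 28.8073 m/s.

Maximum speed ≈ 28.8 m/s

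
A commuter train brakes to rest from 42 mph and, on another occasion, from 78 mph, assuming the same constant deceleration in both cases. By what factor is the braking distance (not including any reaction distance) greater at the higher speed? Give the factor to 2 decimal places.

Factor ≈ 3.45

Braking distance d = v²/(2a), so with a fixed, d ∝ v².
Factor = (78/42)² = 1.8571² = 3.4488.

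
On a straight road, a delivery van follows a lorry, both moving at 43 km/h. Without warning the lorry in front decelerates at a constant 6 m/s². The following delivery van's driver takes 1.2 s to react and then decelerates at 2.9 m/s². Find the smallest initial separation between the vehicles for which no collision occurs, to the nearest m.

43 km/h ÷ 3.6 = 11.9444 m/s.
Leader travels v²/(2a_L) = 142.669 / 12.000 = 11.889 m before stopping.
Follower covers v·t_r = 11.9444 × 1.2 = 14.333 m while reacting, then v²/(2a_F) = 142.669 / 5.800 = 24.598 m while braking, for a total of 14.333 + 24.598 = 38.931 m.
Since a_F ≤ a_L and the follower starts braking later, the follower is never slower than the leader, so the closest approach is when both have stopped.
Minimum gap = 38.931 − 11.889 = 27.042 m.

Minimum gap ≈ 27 m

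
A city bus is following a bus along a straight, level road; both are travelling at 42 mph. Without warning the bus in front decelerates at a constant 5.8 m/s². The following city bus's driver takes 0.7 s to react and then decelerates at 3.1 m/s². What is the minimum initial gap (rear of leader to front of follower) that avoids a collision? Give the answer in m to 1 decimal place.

Minimum gap ≈ 39.6 m

42 mph × 0.44704 = 18.7757 m/s.
Leader travels v²/(2a_L) = 352.527 / 11.600 = 30.390 m before stopping.
Follower covers v·t_r = 18.7757 × 0.7 = 13.143 m while reacting, then v²/(2a_F) = 352.527 / 6.200 = 56.859 m while braking, for a total of 13.143 + 56.859 = 70.002 m.
Since a_F ≤ a_L and the follower starts braking later, the follower is never slower than the leader, so the closest approach is when both have stopped.
Minimum gap = 70.002 − 30.390 = 39.612 m.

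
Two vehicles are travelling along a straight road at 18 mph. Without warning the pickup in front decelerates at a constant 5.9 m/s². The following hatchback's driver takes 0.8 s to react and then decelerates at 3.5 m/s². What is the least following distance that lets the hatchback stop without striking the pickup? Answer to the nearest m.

18 mph × 0.44704 = 8.0467 m/s.
Leader travels v²/(2a_L) = 64.749 / 11.800 = 5.487 m before stopping.
Follower covers v·t_r = 8.0467 × 0.8 = 6.437 m while reacting, then v²/(2a_F) = 64.749 / 7.000 = 9.250 m while braking, for a total of 6.437 + 9.250 = 15.687 m.
Since a_F ≤ a_L and the follower starts braking later, the follower is never slower than the leader, so the closest approach is when both have stopped.
Minimum gap = 15.687 − 5.487 = 10.200 m.

Minimum gap ≈ 10 m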